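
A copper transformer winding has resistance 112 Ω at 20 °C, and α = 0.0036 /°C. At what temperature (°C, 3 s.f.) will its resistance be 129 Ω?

R = R₀(1 + α(T − T₀)) ⇒ T = T₀ + (R/R₀ − 1)/α
T = 20 + (129/112 − 1)/0.0036 = 20 + (0.1518)/0.0036 = 62.2 °C

62.2 °C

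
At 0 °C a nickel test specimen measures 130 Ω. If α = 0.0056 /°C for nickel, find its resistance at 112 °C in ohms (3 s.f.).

ΔT = 112 − 0 = 112 °C
R = R₀(1 + αΔT) = 130 × (1 + 0.0056×112) = 130 × 1.627 = 212 Ω

212 Ω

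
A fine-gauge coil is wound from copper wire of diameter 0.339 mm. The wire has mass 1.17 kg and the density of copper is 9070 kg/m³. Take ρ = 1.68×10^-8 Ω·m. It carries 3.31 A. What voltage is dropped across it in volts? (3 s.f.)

881 V

A = π(d/2)² = π(1.6950e-04 m)² = 9.0259e-08 m²
L = m/(density·A) = 1.17/(9070×9.0259e-08) = 1429 m
R = ρL/A = (1.68×10^-8)(1429)/(9.0259e-08) = 266 Ω
V = IR = 3.31 × 266 = 881 V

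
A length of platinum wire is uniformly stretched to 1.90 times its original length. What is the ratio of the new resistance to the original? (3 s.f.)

Volume constant ⇒ A' = A/k with k = 1.9. R' = ρ(kL)/(A/k) = k²R.
Factor = 3.61

3.61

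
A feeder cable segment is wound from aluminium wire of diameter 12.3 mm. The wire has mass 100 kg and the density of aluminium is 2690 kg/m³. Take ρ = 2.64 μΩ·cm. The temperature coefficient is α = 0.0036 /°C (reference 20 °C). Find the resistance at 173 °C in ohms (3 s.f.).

0.108 Ω

ρ = 2.64 μΩ·cm = 2.64×10^-8 Ω·m
A = π(d/2)² = π(6.1500e-03 m)² = 1.1882e-04 m²
L = m/(density·A) = 100/(2690×1.1882e-04) = 312.9 m
R = ρL/A = (2.64×10^-8)(312.9)/(1.1882e-04) = 0.06951 Ω
R(173 °C) = 0.06951 × (1 + 0.0036×153) = 0.108 Ω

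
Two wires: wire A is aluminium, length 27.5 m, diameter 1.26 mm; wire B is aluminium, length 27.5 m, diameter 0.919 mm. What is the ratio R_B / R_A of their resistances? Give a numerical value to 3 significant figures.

1.88

R ∝ ρL/d², so R_B/R_A = (d_A/d_B)²
= (1.26/0.919)² = 1.88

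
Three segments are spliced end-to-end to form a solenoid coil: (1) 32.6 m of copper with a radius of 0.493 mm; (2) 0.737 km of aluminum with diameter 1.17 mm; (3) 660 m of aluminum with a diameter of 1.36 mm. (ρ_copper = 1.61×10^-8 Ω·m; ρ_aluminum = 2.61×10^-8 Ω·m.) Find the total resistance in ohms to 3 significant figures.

Seg 1: A = πr² = π(4.9300e-04 m)² = 7.636e-07 m²
R_1 = (1.61×10^-8)(32.6)/(7.636e-07) = 0.6874 Ω
Seg 2: A = π(d/2)² = π(5.8500e-04 m)² = 1.075e-06 m²
R_2 = (2.61×10^-8)(737)/(1.075e-06) = 17.89 Ω
Seg 3: A = π(d/2)² = π(6.8000e-04 m)² = 1.453e-06 m²
R_3 = (2.61×10^-8)(660)/(1.453e-06) = 11.86 Ω
R_total = R_1 + R_2 + R_3 = 30.4 Ω

30.4 Ω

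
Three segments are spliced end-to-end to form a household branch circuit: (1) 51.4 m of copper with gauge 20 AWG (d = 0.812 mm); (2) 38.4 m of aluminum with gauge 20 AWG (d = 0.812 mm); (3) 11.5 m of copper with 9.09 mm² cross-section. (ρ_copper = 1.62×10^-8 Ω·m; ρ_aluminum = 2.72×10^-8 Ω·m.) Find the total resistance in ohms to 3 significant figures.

3.65 Ω

Seg 1: A = π(0.812/2 mm)² = π(4.0600e-04 m)² = 5.178e-07 m²
R_1 = (1.62×10^-8)(51.4)/(5.178e-07) = 1.608 Ω
Seg 2: A = π(0.812/2 mm)² = π(4.0600e-04 m)² = 5.178e-07 m²
R_2 = (2.72×10^-8)(38.4)/(5.178e-07) = 2.017 Ω
Seg 3: A = 9.09 mm² = 9.090e-06 m²
R_3 = (1.62×10^-8)(11.5)/(9.090e-06) = 0.0205 Ω
R_total = R_1 + R_2 + R_3 = 3.65 Ω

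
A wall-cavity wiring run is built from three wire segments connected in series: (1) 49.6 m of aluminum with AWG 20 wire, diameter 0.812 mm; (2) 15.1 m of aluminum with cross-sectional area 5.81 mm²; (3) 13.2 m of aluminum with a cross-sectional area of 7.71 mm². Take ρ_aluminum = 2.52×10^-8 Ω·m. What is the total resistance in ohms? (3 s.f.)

Seg 1: A = π(0.812/2 mm)² = π(4.0600e-04 m)² = 5.178e-07 m²
R_1 = (2.52×10^-8)(49.6)/(5.178e-07) = 2.414 Ω
Seg 2: A = 5.81 mm² = 5.810e-06 m²
R_2 = (2.52×10^-8)(15.1)/(5.810e-06) = 0.06549 Ω
Seg 3: A = 7.71 mm² = 7.710e-06 m²
R_3 = (2.52×10^-8)(13.2)/(7.710e-06) = 0.04314 Ω
R_total = R_1 + R_2 + R_3 = 2.52 Ω

2.52 Ω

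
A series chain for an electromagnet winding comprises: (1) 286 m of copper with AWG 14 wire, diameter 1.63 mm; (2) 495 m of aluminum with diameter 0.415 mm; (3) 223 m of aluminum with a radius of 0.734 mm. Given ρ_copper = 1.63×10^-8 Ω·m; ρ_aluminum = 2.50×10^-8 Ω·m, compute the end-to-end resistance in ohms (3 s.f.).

Seg 1: A = π(1.63/2 mm)² = π(8.1500e-04 m)² = 2.087e-06 m²
R_1 = (1.63×10^-8)(286)/(2.087e-06) = 2.234 Ω
Seg 2: A = π(d/2)² = π(2.0750e-04 m)² = 1.353e-07 m²
R_2 = (2.50×10^-8)(495)/(1.353e-07) = 91.49 Ω
Seg 3: A = πr² = π(7.3400e-04 m)² = 1.693e-06 m²
R_3 = (2.50×10^-8)(223)/(1.693e-06) = 3.294 Ω
R_total = R_1 + R_2 + R_3 = 97.0 Ω

97.0 Ω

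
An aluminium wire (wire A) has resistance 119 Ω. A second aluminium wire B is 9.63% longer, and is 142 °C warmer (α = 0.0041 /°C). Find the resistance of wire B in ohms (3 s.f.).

206 Ω

R ∝ ρL/d² with ρ ∝ (1+αΔT), so R_B/R_A = (1 + 9.63/100) × (1 + 0.0041×142)
= 1.096 × 1.582 = 1.735
R_B = 1.735 × 119 = 206 Ω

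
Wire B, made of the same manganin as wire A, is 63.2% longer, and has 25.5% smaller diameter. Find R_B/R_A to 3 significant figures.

2.94

R ∝ L/d², so R_B/R_A = (1 + 63.2/100) × (1 − 25.5/100)⁻²
= 1.632 × 1.802 = 2.94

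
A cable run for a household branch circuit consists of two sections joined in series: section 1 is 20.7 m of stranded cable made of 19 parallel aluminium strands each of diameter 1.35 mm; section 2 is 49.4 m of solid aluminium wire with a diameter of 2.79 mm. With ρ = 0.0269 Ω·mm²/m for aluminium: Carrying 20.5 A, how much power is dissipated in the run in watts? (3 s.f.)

ρ = 0.0269 Ω·mm²/m = 2.69×10^-8 Ω·m
Section 1: A_strand = π(6.7500e-04)² = 1.431e-06 m²; R₁ = ρL/(N·A_s) = (2.69×10^-8)(20.7)/(19×1.431e-06) = 0.02047 Ω
Section 2: A = π(d/2)² = π(1.3950e-03 m)² = 6.114e-06 m²
R₂ = (2.69×10^-8)(49.4)/(6.114e-06) = 0.2174 Ω
R = R₁ + R₂ = 0.2378 Ω
P = I²R = (20.5)² × 0.2378 = 100 W

100 W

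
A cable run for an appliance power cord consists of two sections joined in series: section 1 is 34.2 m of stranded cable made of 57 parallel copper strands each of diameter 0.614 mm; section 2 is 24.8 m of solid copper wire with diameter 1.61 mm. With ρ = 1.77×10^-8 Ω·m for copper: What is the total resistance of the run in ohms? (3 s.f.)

0.251 Ω

Section 1: A_strand = π(3.0700e-04)² = 2.961e-07 m²; R₁ = ρL/(N·A_s) = (1.77×10^-8)(34.2)/(57×2.961e-07) = 0.03587 Ω
Section 2: A = π(d/2)² = π(8.0500e-04 m)² = 2.036e-06 m²
R₂ = (1.77×10^-8)(24.8)/(2.036e-06) = 0.2156 Ω
R = R₁ + R₂ = 0.251 Ω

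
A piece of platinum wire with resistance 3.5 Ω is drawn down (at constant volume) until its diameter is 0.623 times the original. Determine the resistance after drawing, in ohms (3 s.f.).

Volume constant ⇒ L' = L/r² with r = 0.623. R' = ρL'/A' = ρ(L/r²)/(πr²d₀²/4) = R/r⁴.
R' = 6.638 × 3.5 = 23.2 Ω

23.2 Ω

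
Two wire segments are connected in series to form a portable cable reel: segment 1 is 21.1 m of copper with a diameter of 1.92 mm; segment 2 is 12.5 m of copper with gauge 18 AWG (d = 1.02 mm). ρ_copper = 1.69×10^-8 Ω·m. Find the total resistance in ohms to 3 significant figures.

Segment 1: A = π(d/2)² = π(9.6000e-04 m)² = 2.895e-06 m²
R₁ = ρL/A = (1.69×10^-8)(21.1)/(2.895e-06) = 0.1232 Ω
Segment 2: A = π(1.02/2 mm)² = π(5.1000e-04 m)² = 8.171e-07 m²
R₂ = (1.69×10^-8)(12.5)/(8.171e-07) = 0.2585 Ω
R = R₁ + R₂ = 0.382 Ω

0.382 Ω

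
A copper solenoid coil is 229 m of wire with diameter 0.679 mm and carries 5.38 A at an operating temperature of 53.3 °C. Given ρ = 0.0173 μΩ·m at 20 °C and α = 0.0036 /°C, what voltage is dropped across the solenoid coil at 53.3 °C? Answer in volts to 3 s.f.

65.9 V

ρ = 0.0173 μΩ·m = 1.73×10^-8 Ω·m
A = π(d/2)² = π(3.3950e-04 m)² = 3.621e-07 m²
R₍20₎ = ρL/A = (1.73×10^-8)(229)/(3.621e-07) = 10.94 Ω
R₍53.3₎ = R₍20₎(1 + αΔT) = 10.94 × (1 + 0.0036×33.3) = 12.25 Ω
V = IR = 5.38 × 12.25 = 65.9 V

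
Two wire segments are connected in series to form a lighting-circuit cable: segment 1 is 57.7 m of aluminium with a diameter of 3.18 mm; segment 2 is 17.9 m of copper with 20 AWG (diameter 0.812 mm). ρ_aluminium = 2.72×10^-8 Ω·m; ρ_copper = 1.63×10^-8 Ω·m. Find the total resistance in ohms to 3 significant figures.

Segment 1: A = π(d/2)² = π(1.5900e-03 m)² = 7.942e-06 m²
R₁ = ρL/A = (2.72×10^-8)(57.7)/(7.942e-06) = 0.1976 Ω
Segment 2: A = π(0.812/2 mm)² = π(4.0600e-04 m)² = 5.178e-07 m²
R₂ = (1.63×10^-8)(17.9)/(5.178e-07) = 0.5634 Ω
R = R₁ + R₂ = 0.761 Ω

0.761 Ω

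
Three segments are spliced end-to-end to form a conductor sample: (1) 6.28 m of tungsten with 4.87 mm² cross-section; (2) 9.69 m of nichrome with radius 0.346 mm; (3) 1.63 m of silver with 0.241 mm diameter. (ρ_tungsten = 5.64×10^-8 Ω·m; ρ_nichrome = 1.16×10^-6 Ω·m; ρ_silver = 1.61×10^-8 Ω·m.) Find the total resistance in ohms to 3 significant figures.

Seg 1: A = 4.87 mm² = 4.870e-06 m²
R_1 = (5.64×10^-8)(6.28)/(4.870e-06) = 0.07273 Ω
Seg 2: A = πr² = π(3.4600e-04 m)² = 3.761e-07 m²
R_2 = (1.16×10^-6)(9.69)/(3.761e-07) = 29.89 Ω
Seg 3: A = π(d/2)² = π(1.2050e-04 m)² = 4.562e-08 m²
R_3 = (1.61×10^-8)(1.63)/(4.562e-08) = 0.5753 Ω
R_total = R_1 + R_2 + R_3 = 30.5 Ω

30.5 Ω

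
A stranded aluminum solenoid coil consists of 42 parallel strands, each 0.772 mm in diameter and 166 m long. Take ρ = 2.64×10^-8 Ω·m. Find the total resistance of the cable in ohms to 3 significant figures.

0.223 Ω

A_strand = π(3.8600e-04 m)² = 4.681e-07 m²
R_strand = ρL/A = (2.64×10^-8)(166)/(4.681e-07) = 9.362 Ω
R_total = R_strand/N = 9.362/42 = 0.223 Ω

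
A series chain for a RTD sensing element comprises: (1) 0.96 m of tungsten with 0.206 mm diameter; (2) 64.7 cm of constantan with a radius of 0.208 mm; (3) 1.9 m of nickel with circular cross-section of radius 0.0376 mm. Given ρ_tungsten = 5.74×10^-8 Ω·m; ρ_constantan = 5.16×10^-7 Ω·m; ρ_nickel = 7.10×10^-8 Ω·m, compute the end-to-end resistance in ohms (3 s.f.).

34.5 Ω

Seg 1: A = π(d/2)² = π(1.0300e-04 m)² = 3.333e-08 m²
R_1 = (5.74×10^-8)(0.96)/(3.333e-08) = 1.653 Ω
Seg 2: A = πr² = π(2.0800e-04 m)² = 1.359e-07 m²
R_2 = (5.16×10^-7)(0.647)/(1.359e-07) = 2.456 Ω
Seg 3: A = πr² = π(3.7600e-05 m)² = 4.441e-09 m²
R_3 = (7.10×10^-8)(1.9)/(4.441e-09) = 30.37 Ω
R_total = R_1 + R_2 + R_3 = 34.5 Ω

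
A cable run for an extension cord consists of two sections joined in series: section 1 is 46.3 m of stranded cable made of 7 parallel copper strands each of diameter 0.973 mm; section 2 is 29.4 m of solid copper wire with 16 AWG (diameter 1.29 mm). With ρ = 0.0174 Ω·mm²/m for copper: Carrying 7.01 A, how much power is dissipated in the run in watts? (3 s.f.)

ρ = 0.0174 Ω·mm²/m = 1.74×10^-8 Ω·m
Section 1: A_strand = π(4.8650e-04)² = 7.436e-07 m²; R₁ = ρL/(N·A_s) = (1.74×10^-8)(46.3)/(7×7.436e-07) = 0.1548 Ω
Section 2: A = π(1.29/2 mm)² = π(6.4500e-04 m)² = 1.307e-06 m²
R₂ = (1.74×10^-8)(29.4)/(1.307e-06) = 0.3914 Ω
R = R₁ + R₂ = 0.5462 Ω
P = I²R = (7.01)² × 0.5462 = 26.8 W

26.8 W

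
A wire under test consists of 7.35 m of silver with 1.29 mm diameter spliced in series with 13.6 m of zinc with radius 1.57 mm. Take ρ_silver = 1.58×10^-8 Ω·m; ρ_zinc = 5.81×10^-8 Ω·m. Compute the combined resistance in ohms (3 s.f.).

Segment 1: A = π(d/2)² = π(6.4500e-04 m)² = 1.307e-06 m²
R₁ = ρL/A = (1.58×10^-8)(7.35)/(1.307e-06) = 0.08885 Ω
Segment 2: A = πr² = π(1.5700e-03 m)² = 7.744e-06 m²
R₂ = (5.81×10^-8)(13.6)/(7.744e-06) = 0.102 Ω
R = R₁ + R₂ = 0.191 Ω

0.191 Ω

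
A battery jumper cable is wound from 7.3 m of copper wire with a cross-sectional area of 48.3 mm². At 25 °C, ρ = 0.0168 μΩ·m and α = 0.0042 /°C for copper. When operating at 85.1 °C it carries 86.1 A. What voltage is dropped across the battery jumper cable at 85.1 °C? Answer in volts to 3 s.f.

ρ = 0.0168 μΩ·m = 1.68×10^-8 Ω·m
A = 48.3 mm² = 4.830e-05 m²
R₍25₎ = ρL/A = (1.68×10^-8)(7.3)/(4.830e-05) = 0.002539 Ω
R₍85.1₎ = R₍25₎(1 + αΔT) = 0.002539 × (1 + 0.0042×60.1) = 0.00318 Ω
V = IR = 86.1 × 0.00318 = 0.274 V

0.274 V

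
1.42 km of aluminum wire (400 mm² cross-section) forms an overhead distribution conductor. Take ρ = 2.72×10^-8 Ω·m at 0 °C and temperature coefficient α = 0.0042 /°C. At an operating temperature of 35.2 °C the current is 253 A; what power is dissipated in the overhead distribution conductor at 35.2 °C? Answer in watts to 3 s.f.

A = 400 mm² = 4.000e-04 m²
R₍0₎ = ρL/A = (2.72×10^-8)(1420)/(4.000e-04) = 0.09656 Ω
R₍35.2₎ = R₍0₎(1 + αΔT) = 0.09656 × (1 + 0.0042×35.2) = 0.1108 Ω
P = I²R = (253)² × 0.1108 = 7090 W

7090 W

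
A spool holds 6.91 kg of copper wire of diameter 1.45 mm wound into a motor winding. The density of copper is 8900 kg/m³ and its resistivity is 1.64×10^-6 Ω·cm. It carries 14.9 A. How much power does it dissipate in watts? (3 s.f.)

ρ = 1.64×10^-6 Ω·cm = 1.64×10^-8 Ω·m
A = π(d/2)² = π(7.2500e-04 m)² = 1.6513e-06 m²
L = m/(density·A) = 6.91/(8900×1.6513e-06) = 470.2 m
R = ρL/A = (1.64×10^-8)(470.2)/(1.6513e-06) = 4.67 Ω
P = I²R = (14.9)² × 4.67 = 1040 W

1040 W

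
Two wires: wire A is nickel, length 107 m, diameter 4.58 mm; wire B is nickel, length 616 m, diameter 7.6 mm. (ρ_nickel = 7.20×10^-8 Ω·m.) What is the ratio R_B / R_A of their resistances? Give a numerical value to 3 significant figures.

2.09

R ∝ ρL/d², so R_B/R_A = (L_B/L_A) × (d_A/d_B)²
= (616/107) × (4.58/7.6)² = 2.09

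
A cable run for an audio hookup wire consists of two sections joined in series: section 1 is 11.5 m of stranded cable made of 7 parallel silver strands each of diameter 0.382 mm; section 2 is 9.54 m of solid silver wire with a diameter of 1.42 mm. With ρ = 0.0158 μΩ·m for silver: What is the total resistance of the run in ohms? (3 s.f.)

0.322 Ω

ρ = 0.0158 μΩ·m = 1.58×10^-8 Ω·m
Section 1: A_strand = π(1.9100e-04)² = 1.146e-07 m²; R₁ = ρL/(N·A_s) = (1.58×10^-8)(11.5)/(7×1.146e-07) = 0.2265 Ω
Section 2: A = π(d/2)² = π(7.1000e-04 m)² = 1.584e-06 m²
R₂ = (1.58×10^-8)(9.54)/(1.584e-06) = 0.09518 Ω
R = R₁ + R₂ = 0.322 Ω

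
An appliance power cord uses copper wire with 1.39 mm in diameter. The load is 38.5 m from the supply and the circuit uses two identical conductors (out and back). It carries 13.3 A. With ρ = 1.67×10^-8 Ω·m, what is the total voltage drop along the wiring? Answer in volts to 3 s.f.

A = π(d/2)² = π(6.9500e-04 m)² = 1.517e-06 m²
Total conductor length (both ways) L = 2 × 38.5 = 77 m
R = ρL/A = (1.67×10^-8)(77)/(1.517e-06) = 0.8474 Ω
V = IR = 13.3 × 0.8474 = 11.3 V

11.3 V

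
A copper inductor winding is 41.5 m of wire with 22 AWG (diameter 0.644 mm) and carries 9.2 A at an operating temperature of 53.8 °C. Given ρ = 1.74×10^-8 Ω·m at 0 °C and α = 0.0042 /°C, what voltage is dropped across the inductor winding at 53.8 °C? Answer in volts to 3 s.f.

25.0 V

A = π(0.644/2 mm)² = π(3.2200e-04 m)² = 3.257e-07 m²
R₍0₎ = ρL/A = (1.74×10^-8)(41.5)/(3.257e-07) = 2.217 Ω
R₍53.8₎ = R₍0₎(1 + αΔT) = 2.217 × (1 + 0.0042×53.8) = 2.718 Ω
V = IR = 9.2 × 2.718 = 25.0 V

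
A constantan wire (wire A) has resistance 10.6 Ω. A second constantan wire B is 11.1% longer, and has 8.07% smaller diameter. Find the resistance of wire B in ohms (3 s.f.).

R ∝ L/d², so R_B/R_A = (1 + 11.1/100) × (1 − 8.07/100)⁻²
= 1.111 × 1.183 = 1.315
R_B = 1.315 × 10.6 = 13.9 Ω

13.9 Ω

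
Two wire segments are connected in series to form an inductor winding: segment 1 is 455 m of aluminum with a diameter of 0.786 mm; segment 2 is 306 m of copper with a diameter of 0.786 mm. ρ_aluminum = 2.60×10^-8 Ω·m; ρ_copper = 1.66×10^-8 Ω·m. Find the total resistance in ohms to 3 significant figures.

Segment 1: A = π(d/2)² = π(3.9300e-04 m)² = 4.852e-07 m²
R₁ = ρL/A = (2.60×10^-8)(455)/(4.852e-07) = 24.38 Ω
R₂ = (1.66×10^-8)(306)/(4.852e-07) = 10.47 Ω
R = R₁ + R₂ = 34.8 Ω

34.8 Ω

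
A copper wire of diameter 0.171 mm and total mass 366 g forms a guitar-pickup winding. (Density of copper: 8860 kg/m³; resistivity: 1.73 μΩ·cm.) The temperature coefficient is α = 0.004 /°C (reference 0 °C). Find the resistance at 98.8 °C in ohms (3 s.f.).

ρ = 1.73 μΩ·cm = 1.73×10^-8 Ω·m
A = π(d/2)² = π(8.5500e-05 m)² = 2.2966e-08 m²
L = m/(density·A) = 0.366/(8860×2.2966e-08) = 1799 m
R = ρL/A = (1.73×10^-8)(1799)/(2.2966e-08) = 1355 Ω
R(98.8 °C) = 1355 × (1 + 0.004×98.8) = 1890 Ω

1890 Ω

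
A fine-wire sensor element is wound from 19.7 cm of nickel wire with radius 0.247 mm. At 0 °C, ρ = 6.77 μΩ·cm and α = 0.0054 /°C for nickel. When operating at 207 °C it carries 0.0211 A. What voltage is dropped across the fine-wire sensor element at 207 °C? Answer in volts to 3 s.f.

0.00311 V

ρ = 6.77 μΩ·cm = 6.77×10^-8 Ω·m
A = πr² = π(2.4700e-04 m)² = 1.917e-07 m²
R₍0₎ = ρL/A = (6.77×10^-8)(0.197)/(1.917e-07) = 0.06958 Ω
R₍207₎ = R₍0₎(1 + αΔT) = 0.06958 × (1 + 0.0054×207) = 0.1474 Ω
V = IR = 0.0211 × 0.1474 = 0.00311 V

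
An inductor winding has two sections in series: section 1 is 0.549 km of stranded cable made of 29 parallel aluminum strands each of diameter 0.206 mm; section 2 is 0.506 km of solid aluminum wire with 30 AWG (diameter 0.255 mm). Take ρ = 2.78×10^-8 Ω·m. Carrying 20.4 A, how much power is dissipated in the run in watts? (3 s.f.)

Section 1: A_strand = π(1.0300e-04)² = 3.333e-08 m²; R₁ = ρL/(N·A_s) = (2.78×10^-8)(549)/(29×3.333e-08) = 15.79 Ω
Section 2: A = π(0.255/2 mm)² = π(1.2750e-04 m)² = 5.107e-08 m²
R₂ = (2.78×10^-8)(506)/(5.107e-08) = 275.4 Ω
R = R₁ + R₂ = 291.2 Ω
P = I²R = (20.4)² × 291.2 = 1.21×10^5 W

1.21×10^5 W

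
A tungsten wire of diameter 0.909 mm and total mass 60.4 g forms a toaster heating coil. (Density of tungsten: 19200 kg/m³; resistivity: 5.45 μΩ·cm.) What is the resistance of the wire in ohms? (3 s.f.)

ρ = 5.45 μΩ·cm = 5.45×10^-8 Ω·m
A = π(d/2)² = π(4.5450e-04 m)² = 6.4896e-07 m²
L = m/(density·A) = 0.0604/(19200×6.4896e-07) = 4.848 m
R = ρL/A = (5.45×10^-8)(4.848)/(6.4896e-07) = 0.407 Ω

0.407 Ω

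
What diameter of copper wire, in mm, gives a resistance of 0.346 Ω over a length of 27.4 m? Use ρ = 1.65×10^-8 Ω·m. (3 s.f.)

1.29 mm

A = ρL/R = (1.65×10^-8)(27.4)/(0.346) = 1.307e-06 m²
d = 2√(A/π) = 1.290e-03 m = 1.29 mm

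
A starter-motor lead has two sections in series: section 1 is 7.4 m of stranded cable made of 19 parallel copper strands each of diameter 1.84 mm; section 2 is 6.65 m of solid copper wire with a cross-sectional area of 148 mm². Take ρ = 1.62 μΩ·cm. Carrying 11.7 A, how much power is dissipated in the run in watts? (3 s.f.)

ρ = 1.62 μΩ·cm = 1.62×10^-8 Ω·m
Section 1: A_strand = π(9.2000e-04)² = 2.659e-06 m²; R₁ = ρL/(N·A_s) = (1.62×10^-8)(7.4)/(19×2.659e-06) = 0.002373 Ω
Section 2: A = 148 mm² = 1.480e-04 m²
R₂ = (1.62×10^-8)(6.65)/(1.480e-04) = 7.279×10^-4 Ω
R = R₁ + R₂ = 0.003101 Ω
P = I²R = (11.7)² × 0.003101 = 0.424 W

0.424 W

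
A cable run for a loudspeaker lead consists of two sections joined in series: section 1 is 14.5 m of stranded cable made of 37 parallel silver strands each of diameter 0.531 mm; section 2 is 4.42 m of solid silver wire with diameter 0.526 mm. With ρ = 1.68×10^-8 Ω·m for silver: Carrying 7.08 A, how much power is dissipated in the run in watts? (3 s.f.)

18.6 W

Section 1: A_strand = π(2.6550e-04)² = 2.215e-07 m²; R₁ = ρL/(N·A_s) = (1.68×10^-8)(14.5)/(37×2.215e-07) = 0.02973 Ω
Section 2: A = π(d/2)² = π(2.6300e-04 m)² = 2.173e-07 m²
R₂ = (1.68×10^-8)(4.42)/(2.173e-07) = 0.3417 Ω
R = R₁ + R₂ = 0.3714 Ω
P = I²R = (7.08)² × 0.3714 = 18.6 W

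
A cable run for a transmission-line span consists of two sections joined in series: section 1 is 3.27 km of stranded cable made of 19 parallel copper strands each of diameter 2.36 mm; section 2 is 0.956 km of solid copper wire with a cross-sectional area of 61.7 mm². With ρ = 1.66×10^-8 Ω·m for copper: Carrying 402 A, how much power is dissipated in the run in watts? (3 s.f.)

Section 1: A_strand = π(1.1800e-03)² = 4.374e-06 m²; R₁ = ρL/(N·A_s) = (1.66×10^-8)(3270)/(19×4.374e-06) = 0.6531 Ω
Section 2: A = 61.7 mm² = 6.170e-05 m²
R₂ = (1.66×10^-8)(956)/(6.170e-05) = 0.2572 Ω
R = R₁ + R₂ = 0.9103 Ω
P = I²R = (402)² × 0.9103 = 1.47×10^5 W

1.47×10^5 W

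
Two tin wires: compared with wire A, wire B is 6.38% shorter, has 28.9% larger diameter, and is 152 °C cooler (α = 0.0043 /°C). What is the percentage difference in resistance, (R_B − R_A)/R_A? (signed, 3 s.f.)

-80.5%

R ∝ ρL/d² with ρ ∝ (1+αΔT), so R_B/R_A = (1 − 6.38/100) × (1 + 28.9/100)⁻² × (1 − 0.0043×152)
= 0.9362 × 0.6019 × 0.3464 = 0.1952
(R_B − R_A)/R_A = 0.1952 − 1 = -80.5%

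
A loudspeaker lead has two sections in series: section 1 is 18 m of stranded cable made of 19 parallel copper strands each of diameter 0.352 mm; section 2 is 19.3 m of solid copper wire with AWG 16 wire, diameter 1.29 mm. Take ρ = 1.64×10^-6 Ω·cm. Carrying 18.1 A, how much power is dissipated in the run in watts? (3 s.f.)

ρ = 1.64×10^-6 Ω·cm = 1.64×10^-8 Ω·m
Section 1: A_strand = π(1.7600e-04)² = 9.731e-08 m²; R₁ = ρL/(N·A_s) = (1.64×10^-8)(18)/(19×9.731e-08) = 0.1597 Ω
Section 2: A = π(1.29/2 mm)² = π(6.4500e-04 m)² = 1.307e-06 m²
R₂ = (1.64×10^-8)(19.3)/(1.307e-06) = 0.2422 Ω
R = R₁ + R₂ = 0.4018 Ω
P = I²R = (18.1)² × 0.4018 = 132 W

132 W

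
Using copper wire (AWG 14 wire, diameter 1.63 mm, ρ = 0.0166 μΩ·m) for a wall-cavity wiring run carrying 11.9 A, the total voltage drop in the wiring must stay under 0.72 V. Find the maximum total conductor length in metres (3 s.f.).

7.61 m

ρ = 0.0166 μΩ·m = 1.66×10^-8 Ω·m
A = π(1.63/2 mm)² = π(8.1500e-04 m)² = 2.087e-06 m²
L_max = V_max·A/(1·ρI) = (0.72)(2.087e-06)/(1.66×10^-8×11.9) = 7.61 m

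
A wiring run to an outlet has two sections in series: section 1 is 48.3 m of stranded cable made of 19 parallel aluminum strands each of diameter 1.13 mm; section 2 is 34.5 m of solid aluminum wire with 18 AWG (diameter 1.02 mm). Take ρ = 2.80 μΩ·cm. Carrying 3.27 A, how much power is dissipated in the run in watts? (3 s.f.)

ρ = 2.80 μΩ·cm = 2.80×10^-8 Ω·m
Section 1: A_strand = π(5.6500e-04)² = 1.003e-06 m²; R₁ = ρL/(N·A_s) = (2.80×10^-8)(48.3)/(19×1.003e-06) = 0.07097 Ω
Section 2: A = π(1.02/2 mm)² = π(5.1000e-04 m)² = 8.171e-07 m²
R₂ = (2.80×10^-8)(34.5)/(8.171e-07) = 1.182 Ω
R = R₁ + R₂ = 1.253 Ω
P = I²R = (3.27)² × 1.253 = 13.4 W

13.4 W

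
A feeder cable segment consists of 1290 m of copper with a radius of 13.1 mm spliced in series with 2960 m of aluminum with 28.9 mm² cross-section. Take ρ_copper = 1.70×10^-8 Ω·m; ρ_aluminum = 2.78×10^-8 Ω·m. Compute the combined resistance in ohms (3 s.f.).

Segment 1: A = πr² = π(1.3100e-02 m)² = 5.391e-04 m²
R₁ = ρL/A = (1.70×10^-8)(1290)/(5.391e-04) = 0.04068 Ω
Segment 2: A = 28.9 mm² = 2.890e-05 m²
R₂ = (2.78×10^-8)(2960)/(2.890e-05) = 2.847 Ω
R = R₁ + R₂ = 2.89 Ω

2.89 Ω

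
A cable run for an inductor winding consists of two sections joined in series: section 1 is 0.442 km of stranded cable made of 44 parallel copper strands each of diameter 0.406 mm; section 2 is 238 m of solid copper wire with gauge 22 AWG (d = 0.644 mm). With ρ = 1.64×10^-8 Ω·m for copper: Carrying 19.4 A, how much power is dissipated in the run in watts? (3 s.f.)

4990 W

Section 1: A_strand = π(2.0300e-04)² = 1.295e-07 m²; R₁ = ρL/(N·A_s) = (1.64×10^-8)(442)/(44×1.295e-07) = 1.273 Ω
Section 2: A = π(0.644/2 mm)² = π(3.2200e-04 m)² = 3.257e-07 m²
R₂ = (1.64×10^-8)(238)/(3.257e-07) = 11.98 Ω
R = R₁ + R₂ = 13.26 Ω
P = I²R = (19.4)² × 13.26 = 4990 W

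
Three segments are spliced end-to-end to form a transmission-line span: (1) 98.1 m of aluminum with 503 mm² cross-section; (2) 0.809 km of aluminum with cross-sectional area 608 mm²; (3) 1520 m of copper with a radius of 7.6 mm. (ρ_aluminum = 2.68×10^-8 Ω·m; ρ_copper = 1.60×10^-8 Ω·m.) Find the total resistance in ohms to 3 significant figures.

Seg 1: A = 503 mm² = 5.030e-04 m²
R_1 = (2.68×10^-8)(98.1)/(5.030e-04) = 0.005227 Ω
Seg 2: A = 608 mm² = 6.080e-04 m²
R_2 = (2.68×10^-8)(809)/(6.080e-04) = 0.03566 Ω
Seg 3: A = πr² = π(7.6000e-03 m)² = 1.815e-04 m²
R_3 = (1.60×10^-8)(1520)/(1.815e-04) = 0.134 Ω
R_total = R_1 + R_2 + R_3 = 0.175 Ω

0.175 Ω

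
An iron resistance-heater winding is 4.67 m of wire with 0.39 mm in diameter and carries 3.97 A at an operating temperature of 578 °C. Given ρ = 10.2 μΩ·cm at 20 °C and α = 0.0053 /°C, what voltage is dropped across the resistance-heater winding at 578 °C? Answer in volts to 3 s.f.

ρ = 10.2 μΩ·cm = 1.02×10^-7 Ω·m
A = π(d/2)² = π(1.9500e-04 m)² = 1.195e-07 m²
R₍20₎ = ρL/A = (1.02×10^-7)(4.67)/(1.195e-07) = 3.987 Ω
R₍578₎ = R₍20₎(1 + αΔT) = 3.987 × (1 + 0.0053×558) = 15.78 Ω
V = IR = 3.97 × 15.78 = 62.6 V

62.6 V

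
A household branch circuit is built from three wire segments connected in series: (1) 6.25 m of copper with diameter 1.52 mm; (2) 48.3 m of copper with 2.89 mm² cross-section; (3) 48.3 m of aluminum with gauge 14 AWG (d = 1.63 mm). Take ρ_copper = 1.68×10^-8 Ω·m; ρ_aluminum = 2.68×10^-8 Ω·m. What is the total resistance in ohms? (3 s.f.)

0.959 Ω

Seg 1: A = π(d/2)² = π(7.6000e-04 m)² = 1.815e-06 m²
R_1 = (1.68×10^-8)(6.25)/(1.815e-06) = 0.05786 Ω
Seg 2: A = 2.89 mm² = 2.890e-06 m²
R_2 = (1.68×10^-8)(48.3)/(2.890e-06) = 0.2808 Ω
Seg 3: A = π(1.63/2 mm)² = π(8.1500e-04 m)² = 2.087e-06 m²
R_3 = (2.68×10^-8)(48.3)/(2.087e-06) = 0.6203 Ω
R_total = R_1 + R_2 + R_3 = 0.959 Ω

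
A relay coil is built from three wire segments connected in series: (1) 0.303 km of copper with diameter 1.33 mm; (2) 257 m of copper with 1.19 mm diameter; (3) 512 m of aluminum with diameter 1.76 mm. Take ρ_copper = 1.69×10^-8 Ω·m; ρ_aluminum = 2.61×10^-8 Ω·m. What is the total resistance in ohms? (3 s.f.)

13.1 Ω

Seg 1: A = π(d/2)² = π(6.6500e-04 m)² = 1.389e-06 m²
R_1 = (1.69×10^-8)(303)/(1.389e-06) = 3.686 Ω
Seg 2: A = π(d/2)² = π(5.9500e-04 m)² = 1.112e-06 m²
R_2 = (1.69×10^-8)(257)/(1.112e-06) = 3.905 Ω
Seg 3: A = π(d/2)² = π(8.8000e-04 m)² = 2.433e-06 m²
R_3 = (2.61×10^-8)(512)/(2.433e-06) = 5.493 Ω
R_total = R_1 + R_2 + R_3 = 13.1 Ω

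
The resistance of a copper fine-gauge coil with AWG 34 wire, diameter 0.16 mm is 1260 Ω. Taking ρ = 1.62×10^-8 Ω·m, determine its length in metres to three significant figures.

A = π(0.16/2 mm)² = π(8.0000e-05 m)² = 2.011e-08 m²
L = RA/ρ = (1260)(2.011e-08)/(1.62×10^-8) = 1560 m

1560 m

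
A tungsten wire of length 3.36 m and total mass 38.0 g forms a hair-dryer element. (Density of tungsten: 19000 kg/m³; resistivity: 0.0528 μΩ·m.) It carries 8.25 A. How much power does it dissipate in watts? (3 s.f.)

20.3 W

ρ = 0.0528 μΩ·m = 5.28×10^-8 Ω·m
A = m/(density·L) = 0.038/(19000×3.36) = 5.9524e-07 m²
R = ρL/A = (5.28×10^-8)(3.36)/(5.9524e-07) = 0.298 Ω
P = I²R = (8.25)² × 0.298 = 20.3 W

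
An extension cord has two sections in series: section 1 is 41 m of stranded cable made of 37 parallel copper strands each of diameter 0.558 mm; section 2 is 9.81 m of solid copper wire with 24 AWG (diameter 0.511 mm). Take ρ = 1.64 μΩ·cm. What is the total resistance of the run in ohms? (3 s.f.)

ρ = 1.64 μΩ·cm = 1.64×10^-8 Ω·m
Section 1: A_strand = π(2.7900e-04)² = 2.445e-07 m²; R₁ = ρL/(N·A_s) = (1.64×10^-8)(41)/(37×2.445e-07) = 0.07431 Ω
Section 2: A = π(0.511/2 mm)² = π(2.5550e-04 m)² = 2.051e-07 m²
R₂ = (1.64×10^-8)(9.81)/(2.051e-07) = 0.7845 Ω
R = R₁ + R₂ = 0.859 Ω

0.859 Ω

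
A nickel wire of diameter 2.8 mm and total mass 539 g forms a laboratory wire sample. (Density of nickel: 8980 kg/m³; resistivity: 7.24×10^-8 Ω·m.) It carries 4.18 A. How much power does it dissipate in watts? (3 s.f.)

2.00 W

A = π(d/2)² = π(1.4000e-03 m)² = 6.1575e-06 m²
L = m/(density·A) = 0.539/(8980×6.1575e-06) = 9.748 m
R = ρL/A = (7.24×10^-8)(9.748)/(6.1575e-06) = 0.1146 Ω
P = I²R = (4.18)² × 0.1146 = 2.00 W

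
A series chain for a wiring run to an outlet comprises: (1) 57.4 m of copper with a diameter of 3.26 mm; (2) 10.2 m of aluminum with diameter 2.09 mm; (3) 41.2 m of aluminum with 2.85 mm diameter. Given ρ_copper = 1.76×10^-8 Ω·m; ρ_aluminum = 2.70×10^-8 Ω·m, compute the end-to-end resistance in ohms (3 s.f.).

0.376 Ω

Seg 1: A = π(d/2)² = π(1.6300e-03 m)² = 8.347e-06 m²
R_1 = (1.76×10^-8)(57.4)/(8.347e-06) = 0.121 Ω
Seg 2: A = π(d/2)² = π(1.0450e-03 m)² = 3.431e-06 m²
R_2 = (2.70×10^-8)(10.2)/(3.431e-06) = 0.08028 Ω
Seg 3: A = π(d/2)² = π(1.4250e-03 m)² = 6.379e-06 m²
R_3 = (2.70×10^-8)(41.2)/(6.379e-06) = 0.1744 Ω
R_total = R_1 + R_2 + R_3 = 0.376 Ω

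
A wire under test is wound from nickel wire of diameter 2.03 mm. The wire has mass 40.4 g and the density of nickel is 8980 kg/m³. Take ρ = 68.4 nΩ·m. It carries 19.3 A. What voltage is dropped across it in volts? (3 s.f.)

ρ = 68.4 nΩ·m = 6.84×10^-8 Ω·m
A = π(d/2)² = π(1.0150e-03 m)² = 3.2365e-06 m²
L = m/(density·A) = 0.0404/(8980×3.2365e-06) = 1.39 m
R = ρL/A = (6.84×10^-8)(1.39)/(3.2365e-06) = 0.02938 Ω
V = IR = 19.3 × 0.02938 = 0.567 V

0.567 V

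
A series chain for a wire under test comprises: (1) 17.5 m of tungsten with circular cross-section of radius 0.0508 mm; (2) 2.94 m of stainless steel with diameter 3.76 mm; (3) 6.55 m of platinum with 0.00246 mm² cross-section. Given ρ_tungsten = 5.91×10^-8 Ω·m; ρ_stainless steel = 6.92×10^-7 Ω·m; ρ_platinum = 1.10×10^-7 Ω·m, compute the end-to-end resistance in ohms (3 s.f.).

421 Ω

Seg 1: A = πr² = π(5.0800e-05 m)² = 8.107e-09 m²
R_1 = (5.91×10^-8)(17.5)/(8.107e-09) = 127.6 Ω
Seg 2: A = π(d/2)² = π(1.8800e-03 m)² = 1.110e-05 m²
R_2 = (6.92×10^-7)(2.94)/(1.110e-05) = 0.1832 Ω
Seg 3: A = 0.00246 mm² = 2.460e-09 m²
R_3 = (1.10×10^-7)(6.55)/(2.460e-09) = 292.9 Ω
R_total = R_1 + R_2 + R_3 = 421 Ω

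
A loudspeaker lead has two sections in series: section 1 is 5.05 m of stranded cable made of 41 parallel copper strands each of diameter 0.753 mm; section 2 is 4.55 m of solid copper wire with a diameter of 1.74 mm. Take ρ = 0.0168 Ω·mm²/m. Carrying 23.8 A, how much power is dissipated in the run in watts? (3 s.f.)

ρ = 0.0168 Ω·mm²/m = 1.68×10^-8 Ω·m
Section 1: A_strand = π(3.7650e-04)² = 4.453e-07 m²; R₁ = ρL/(N·A_s) = (1.68×10^-8)(5.05)/(41×4.453e-07) = 0.004647 Ω
Section 2: A = π(d/2)² = π(8.7000e-04 m)² = 2.378e-06 m²
R₂ = (1.68×10^-8)(4.55)/(2.378e-06) = 0.03215 Ω
R = R₁ + R₂ = 0.03679 Ω
P = I²R = (23.8)² × 0.03679 = 20.8 W

20.8 W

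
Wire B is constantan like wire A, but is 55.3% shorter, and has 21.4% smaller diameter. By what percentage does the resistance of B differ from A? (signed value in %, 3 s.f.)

R ∝ L/d², so R_B/R_A = (1 − 55.3/100) × (1 − 21.4/100)⁻²
= 0.447 × 1.619 = 0.7235
(R_B − R_A)/R_A = 0.7235 − 1 = -27.6%

-27.6%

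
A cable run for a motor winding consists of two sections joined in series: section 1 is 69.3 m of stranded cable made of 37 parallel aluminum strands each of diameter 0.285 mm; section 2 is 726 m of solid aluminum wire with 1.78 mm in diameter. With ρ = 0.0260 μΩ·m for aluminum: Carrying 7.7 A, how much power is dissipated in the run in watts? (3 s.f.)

ρ = 0.0260 μΩ·m = 2.60×10^-8 Ω·m
Section 1: A_strand = π(1.4250e-04)² = 6.379e-08 m²; R₁ = ρL/(N·A_s) = (2.60×10^-8)(69.3)/(37×6.379e-08) = 0.7634 Ω
Section 2: A = π(d/2)² = π(8.9000e-04 m)² = 2.488e-06 m²
R₂ = (2.60×10^-8)(726)/(2.488e-06) = 7.585 Ω
R = R₁ + R₂ = 8.349 Ω
P = I²R = (7.7)² × 8.349 = 495 W

495 W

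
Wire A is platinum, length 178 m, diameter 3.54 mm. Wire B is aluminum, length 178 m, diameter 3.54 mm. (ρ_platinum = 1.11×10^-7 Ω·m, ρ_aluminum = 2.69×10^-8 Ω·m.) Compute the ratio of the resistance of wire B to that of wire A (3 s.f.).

R ∝ ρL/d², so R_B/R_A = (ρ_B/ρ_A)
= (2.69×10^-8/1.11×10^-7) = 0.242

0.242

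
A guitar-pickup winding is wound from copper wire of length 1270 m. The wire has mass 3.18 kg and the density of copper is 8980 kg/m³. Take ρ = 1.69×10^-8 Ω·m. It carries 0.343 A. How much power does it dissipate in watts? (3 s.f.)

9.06 W

A = m/(density·L) = 3.18/(8980×1270) = 2.7883e-07 m²
R = ρL/A = (1.69×10^-8)(1270)/(2.7883e-07) = 76.97 Ω
P = I²R = (0.343)² × 76.97 = 9.06 W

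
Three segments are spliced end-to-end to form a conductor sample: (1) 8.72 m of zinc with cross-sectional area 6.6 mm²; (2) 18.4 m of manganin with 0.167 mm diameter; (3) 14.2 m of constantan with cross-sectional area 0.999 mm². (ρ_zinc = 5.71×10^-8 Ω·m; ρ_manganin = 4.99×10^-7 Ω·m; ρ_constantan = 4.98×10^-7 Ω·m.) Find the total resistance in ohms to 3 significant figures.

Seg 1: A = 6.6 mm² = 6.600e-06 m²
R_1 = (5.71×10^-8)(8.72)/(6.600e-06) = 0.07544 Ω
Seg 2: A = π(d/2)² = π(8.3500e-05 m)² = 2.190e-08 m²
R_2 = (4.99×10^-7)(18.4)/(2.190e-08) = 419.2 Ω
Seg 3: A = 0.999 mm² = 9.990e-07 m²
R_3 = (4.98×10^-7)(14.2)/(9.990e-07) = 7.079 Ω
R_total = R_1 + R_2 + R_3 = 426 Ω

426 Ω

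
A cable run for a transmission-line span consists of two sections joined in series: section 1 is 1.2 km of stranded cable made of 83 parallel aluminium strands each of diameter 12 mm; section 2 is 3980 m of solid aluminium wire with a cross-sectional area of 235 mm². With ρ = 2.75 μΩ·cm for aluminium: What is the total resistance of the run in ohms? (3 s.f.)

0.469 Ω

ρ = 2.75 μΩ·cm = 2.75×10^-8 Ω·m
Section 1: A_strand = π(6.0000e-03)² = 1.131e-04 m²; R₁ = ρL/(N·A_s) = (2.75×10^-8)(1200)/(83×1.131e-04) = 0.003515 Ω
Section 2: A = 235 mm² = 2.350e-04 m²
R₂ = (2.75×10^-8)(3980)/(2.350e-04) = 0.4657 Ω
R = R₁ + R₂ = 0.469 Ω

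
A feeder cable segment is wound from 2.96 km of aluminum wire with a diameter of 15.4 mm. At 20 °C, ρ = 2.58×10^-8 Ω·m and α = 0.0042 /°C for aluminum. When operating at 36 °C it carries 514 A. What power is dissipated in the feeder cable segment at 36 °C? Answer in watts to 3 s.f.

1.16×10^5 W

A = π(d/2)² = π(7.7000e-03 m)² = 1.863e-04 m²
R₍20₎ = ρL/A = (2.58×10^-8)(2960)/(1.863e-04) = 0.41 Ω
R₍36₎ = R₍20₎(1 + αΔT) = 0.41 × (1 + 0.0042×16) = 0.4375 Ω
P = I²R = (514)² × 0.4375 = 1.16×10^5 W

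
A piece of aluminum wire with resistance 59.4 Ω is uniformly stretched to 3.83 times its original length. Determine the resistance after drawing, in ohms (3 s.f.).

Volume constant ⇒ A' = A/k with k = 3.83. R' = ρ(kL)/(A/k) = k²R.
R' = 14.67 × 59.4 = 871 Ω

871 Ω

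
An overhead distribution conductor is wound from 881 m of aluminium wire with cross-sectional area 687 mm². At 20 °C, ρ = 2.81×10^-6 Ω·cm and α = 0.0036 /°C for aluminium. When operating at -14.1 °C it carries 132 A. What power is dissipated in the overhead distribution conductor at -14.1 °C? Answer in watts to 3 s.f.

551 W

ρ = 2.81×10^-6 Ω·cm = 2.81×10^-8 Ω·m
A = 687 mm² = 6.870e-04 m²
R₍20₎ = ρL/A = (2.81×10^-8)(881)/(6.870e-04) = 0.03604 Ω
R₍-14.1₎ = R₍20₎(1 + αΔT) = 0.03604 × (1 + 0.0036×-34.1) = 0.03161 Ω
P = I²R = (132)² × 0.03161 = 551 W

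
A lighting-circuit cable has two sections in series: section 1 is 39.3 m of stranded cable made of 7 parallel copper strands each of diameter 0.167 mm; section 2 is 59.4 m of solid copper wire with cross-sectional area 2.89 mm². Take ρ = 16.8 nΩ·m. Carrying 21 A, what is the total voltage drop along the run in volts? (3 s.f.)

ρ = 16.8 nΩ·m = 1.68×10^-8 Ω·m
Section 1: A_strand = π(8.3500e-05)² = 2.190e-08 m²; R₁ = ρL/(N·A_s) = (1.68×10^-8)(39.3)/(7×2.190e-08) = 4.306 Ω
Section 2: A = 2.89 mm² = 2.890e-06 m²
R₂ = (1.68×10^-8)(59.4)/(2.890e-06) = 0.3453 Ω
R = R₁ + R₂ = 4.651 Ω
V = IR = 21 × 4.651 = 97.7 V

97.7 V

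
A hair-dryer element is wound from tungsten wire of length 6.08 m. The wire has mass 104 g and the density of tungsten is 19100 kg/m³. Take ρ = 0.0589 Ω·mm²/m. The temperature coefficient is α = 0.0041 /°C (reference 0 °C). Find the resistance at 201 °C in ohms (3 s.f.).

ρ = 0.0589 Ω·mm²/m = 5.89×10^-8 Ω·m
A = m/(density·L) = 0.104/(19100×6.08) = 8.9556e-07 m²
R = ρL/A = (5.89×10^-8)(6.08)/(8.9556e-07) = 0.3999 Ω
R(201 °C) = 0.3999 × (1 + 0.0041×201) = 0.729 Ω

0.729 Ω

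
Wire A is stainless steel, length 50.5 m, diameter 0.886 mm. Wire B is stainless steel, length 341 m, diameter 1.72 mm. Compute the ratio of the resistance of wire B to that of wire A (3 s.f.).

1.79

R ∝ ρL/d², so R_B/R_A = (L_B/L_A) × (d_A/d_B)²
= (341/50.5) × (0.886/1.72)² = 1.79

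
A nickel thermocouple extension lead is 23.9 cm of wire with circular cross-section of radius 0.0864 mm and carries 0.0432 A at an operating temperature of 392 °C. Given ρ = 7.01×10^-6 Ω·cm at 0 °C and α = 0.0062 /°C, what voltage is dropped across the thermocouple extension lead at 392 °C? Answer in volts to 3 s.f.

0.106 V

ρ = 7.01×10^-6 Ω·cm = 7.01×10^-8 Ω·m
A = πr² = π(8.6400e-05 m)² = 2.345e-08 m²
R₍0₎ = ρL/A = (7.01×10^-8)(0.239)/(2.345e-08) = 0.7144 Ω
R₍392₎ = R₍0₎(1 + αΔT) = 0.7144 × (1 + 0.0062×392) = 2.451 Ω
V = IR = 0.0432 × 2.451 = 0.106 V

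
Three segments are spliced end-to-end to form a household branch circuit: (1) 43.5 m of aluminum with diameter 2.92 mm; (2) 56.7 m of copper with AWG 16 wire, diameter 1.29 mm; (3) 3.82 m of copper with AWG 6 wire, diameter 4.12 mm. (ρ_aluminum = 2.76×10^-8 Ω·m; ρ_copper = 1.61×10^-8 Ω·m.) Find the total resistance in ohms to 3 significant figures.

Seg 1: A = π(d/2)² = π(1.4600e-03 m)² = 6.697e-06 m²
R_1 = (2.76×10^-8)(43.5)/(6.697e-06) = 0.1793 Ω
Seg 2: A = π(1.29/2 mm)² = π(6.4500e-04 m)² = 1.307e-06 m²
R_2 = (1.61×10^-8)(56.7)/(1.307e-06) = 0.6985 Ω
Seg 3: A = π(4.12/2 mm)² = π(2.0600e-03 m)² = 1.333e-05 m²
R_3 = (1.61×10^-8)(3.82)/(1.333e-05) = 0.004613 Ω
R_total = R_1 + R_2 + R_3 = 0.882 Ω

0.882 Ω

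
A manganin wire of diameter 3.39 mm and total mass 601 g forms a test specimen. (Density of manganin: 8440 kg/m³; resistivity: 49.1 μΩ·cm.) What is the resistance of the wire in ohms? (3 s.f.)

ρ = 49.1 μΩ·cm = 4.91×10^-7 Ω·m
A = π(d/2)² = π(1.6950e-03 m)² = 9.0259e-06 m²
L = m/(density·A) = 0.601/(8440×9.0259e-06) = 7.889 m
R = ρL/A = (4.91×10^-7)(7.889)/(9.0259e-06) = 0.429 Ω

0.429 Ω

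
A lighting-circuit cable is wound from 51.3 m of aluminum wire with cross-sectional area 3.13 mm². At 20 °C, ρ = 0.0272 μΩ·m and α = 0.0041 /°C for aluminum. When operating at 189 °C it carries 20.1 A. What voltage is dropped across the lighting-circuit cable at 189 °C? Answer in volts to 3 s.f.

ρ = 0.0272 μΩ·m = 2.72×10^-8 Ω·m
A = 3.13 mm² = 3.130e-06 m²
R₍20₎ = ρL/A = (2.72×10^-8)(51.3)/(3.130e-06) = 0.4458 Ω
R₍189₎ = R₍20₎(1 + αΔT) = 0.4458 × (1 + 0.0041×169) = 0.7547 Ω
V = IR = 20.1 × 0.7547 = 15.2 V

15.2 V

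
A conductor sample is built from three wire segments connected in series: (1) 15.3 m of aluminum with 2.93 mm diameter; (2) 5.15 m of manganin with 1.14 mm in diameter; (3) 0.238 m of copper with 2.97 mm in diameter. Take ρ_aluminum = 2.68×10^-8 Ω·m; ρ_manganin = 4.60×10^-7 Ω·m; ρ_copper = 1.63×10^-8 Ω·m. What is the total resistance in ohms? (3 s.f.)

Seg 1: A = π(d/2)² = π(1.4650e-03 m)² = 6.743e-06 m²
R_1 = (2.68×10^-8)(15.3)/(6.743e-06) = 0.06081 Ω
Seg 2: A = π(d/2)² = π(5.7000e-04 m)² = 1.021e-06 m²
R_2 = (4.60×10^-7)(5.15)/(1.021e-06) = 2.321 Ω
Seg 3: A = π(d/2)² = π(1.4850e-03 m)² = 6.928e-06 m²
R_3 = (1.63×10^-8)(0.238)/(6.928e-06) = 5.600×10^-4 Ω
R_total = R_1 + R_2 + R_3 = 2.38 Ω

2.38 Ω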